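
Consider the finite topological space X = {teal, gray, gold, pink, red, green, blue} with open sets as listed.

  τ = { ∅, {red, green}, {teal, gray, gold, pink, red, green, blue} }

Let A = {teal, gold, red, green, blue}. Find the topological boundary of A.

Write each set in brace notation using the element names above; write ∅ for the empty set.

{teal, gray, gold, pink, blue}

opens ⊆ A: ∅, {red, green}; union → int = {red, green}
complement {gray, pink}; its interior ∅; cl(A) = X∖∅ = {teal, gray, gold, pink, red, green, blue}
boundary = {teal, gray, gold, pink, red, green, blue} ∖ {red, green} = {teal, gray, gold, pink, blue}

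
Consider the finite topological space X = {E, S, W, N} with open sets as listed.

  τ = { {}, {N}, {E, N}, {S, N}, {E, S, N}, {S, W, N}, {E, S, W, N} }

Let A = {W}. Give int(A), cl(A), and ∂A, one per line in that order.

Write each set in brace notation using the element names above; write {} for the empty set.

open subsets of A: {}; so int(A) = {}
closure: X∖int(X∖A) = X∖{E, S, N} = {W}
∂A = {W} minus {} = {W}

int(A) = {}
cl(A)  = {W}
∂A     = {W}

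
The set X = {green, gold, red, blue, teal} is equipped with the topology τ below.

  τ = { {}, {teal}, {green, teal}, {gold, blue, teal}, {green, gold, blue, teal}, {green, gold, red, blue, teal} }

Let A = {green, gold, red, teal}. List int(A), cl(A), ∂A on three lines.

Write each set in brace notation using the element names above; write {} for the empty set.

open subsets of A: {}, {teal}, {green, teal}; so int(A) = {green, teal}
closure: X∖int(X∖A) = X∖{} = {green, gold, red, blue, teal}
∂A = {green, gold, red, blue, teal} minus {green, teal} = {gold, red, blue}

int(A) = {green, teal}
cl(A)  = {green, gold, red, blue, teal}
∂A     = {gold, red, blue}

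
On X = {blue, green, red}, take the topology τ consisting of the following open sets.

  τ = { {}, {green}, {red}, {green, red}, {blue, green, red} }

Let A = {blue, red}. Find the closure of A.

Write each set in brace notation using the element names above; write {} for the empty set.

cl via duality: int({green}) = {green}, so X∖{green} = {blue, red}

{blue, red}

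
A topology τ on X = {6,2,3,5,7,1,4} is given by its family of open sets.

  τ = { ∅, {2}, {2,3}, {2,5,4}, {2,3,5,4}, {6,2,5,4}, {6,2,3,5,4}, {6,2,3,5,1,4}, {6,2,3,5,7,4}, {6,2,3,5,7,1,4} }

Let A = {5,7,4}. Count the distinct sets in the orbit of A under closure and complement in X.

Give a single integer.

complement {6,2,3,1}; its interior {2,3}; cl(A) = X∖{2,3} = {6,5,7,1,4}
With k = closure, c = complement:
  1. A     = {5,7,4}
  2. kA    = {6,5,7,1,4}
  3. cA    = {6,2,3,1}
  4. ckA   = {2,3}
  5. kcA   = {6,2,3,5,7,1,4}
  6. ckcA  = ∅
k, c of each give nothing new

6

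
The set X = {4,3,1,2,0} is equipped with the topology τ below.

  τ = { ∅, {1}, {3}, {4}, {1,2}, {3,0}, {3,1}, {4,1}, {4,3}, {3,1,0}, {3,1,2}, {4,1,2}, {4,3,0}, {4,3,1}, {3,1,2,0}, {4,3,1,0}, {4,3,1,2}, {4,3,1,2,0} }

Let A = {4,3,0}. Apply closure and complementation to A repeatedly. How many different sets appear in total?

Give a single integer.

complement {1,2}; its interior {1,2}; cl(A) = X∖{1,2} = {4,3,0}
With k = closure, c = complement:
  1. A     = {4,3,0}
  2. cA    = {1,2}
k, c of each give nothing new

2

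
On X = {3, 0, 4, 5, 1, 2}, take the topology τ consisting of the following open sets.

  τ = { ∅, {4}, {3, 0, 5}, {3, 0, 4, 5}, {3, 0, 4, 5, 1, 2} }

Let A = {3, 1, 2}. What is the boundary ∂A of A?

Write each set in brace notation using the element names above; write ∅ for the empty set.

{3, 0, 5, 1, 2}

interior: largest open inside A is ∅ (from ∅)
cl via duality: int({0, 4, 5}) = {4}, so X∖{4} = {3, 0, 5, 1, 2}
cl∖int = {3, 0, 5, 1, 2}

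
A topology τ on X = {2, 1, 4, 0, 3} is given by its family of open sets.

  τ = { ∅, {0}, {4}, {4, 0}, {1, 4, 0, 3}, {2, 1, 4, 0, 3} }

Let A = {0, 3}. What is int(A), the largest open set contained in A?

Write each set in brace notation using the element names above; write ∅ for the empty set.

open subsets of A: ∅, {0}; so int(A) = {0}

{0}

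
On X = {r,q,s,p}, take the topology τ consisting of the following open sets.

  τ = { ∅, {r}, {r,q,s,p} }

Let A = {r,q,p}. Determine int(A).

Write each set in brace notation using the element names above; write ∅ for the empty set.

opens ⊆ A: ∅, {r}; union → int = {r}

{r}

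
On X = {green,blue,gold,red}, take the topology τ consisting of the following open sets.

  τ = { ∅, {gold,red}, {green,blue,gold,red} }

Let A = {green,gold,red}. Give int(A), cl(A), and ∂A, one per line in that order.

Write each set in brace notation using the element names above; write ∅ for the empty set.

opens ⊆ A: ∅, {gold,red}; union → int = {gold,red}
complement {blue}; its interior ∅; cl(A) = X∖∅ = {green,blue,gold,red}
boundary = {green,blue,gold,red} ∖ {gold,red} = {green,blue}

int(A) = {gold,red}
cl(A)  = {green,blue,gold,red}
∂A     = {green,blue}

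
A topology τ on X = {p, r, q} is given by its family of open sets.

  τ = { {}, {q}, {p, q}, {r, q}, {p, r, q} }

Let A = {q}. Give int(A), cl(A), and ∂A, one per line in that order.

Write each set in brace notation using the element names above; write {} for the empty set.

U open, U⊆A: {}, {q}. int(A) = ⋃ = {q}
X∖A={p, r}, int(X∖A)={}, hence cl(A)={p, r, q}
∂A: remove int from cl → {p, r}

int(A) = {q}
cl(A)  = {p, r, q}
∂A     = {p, r}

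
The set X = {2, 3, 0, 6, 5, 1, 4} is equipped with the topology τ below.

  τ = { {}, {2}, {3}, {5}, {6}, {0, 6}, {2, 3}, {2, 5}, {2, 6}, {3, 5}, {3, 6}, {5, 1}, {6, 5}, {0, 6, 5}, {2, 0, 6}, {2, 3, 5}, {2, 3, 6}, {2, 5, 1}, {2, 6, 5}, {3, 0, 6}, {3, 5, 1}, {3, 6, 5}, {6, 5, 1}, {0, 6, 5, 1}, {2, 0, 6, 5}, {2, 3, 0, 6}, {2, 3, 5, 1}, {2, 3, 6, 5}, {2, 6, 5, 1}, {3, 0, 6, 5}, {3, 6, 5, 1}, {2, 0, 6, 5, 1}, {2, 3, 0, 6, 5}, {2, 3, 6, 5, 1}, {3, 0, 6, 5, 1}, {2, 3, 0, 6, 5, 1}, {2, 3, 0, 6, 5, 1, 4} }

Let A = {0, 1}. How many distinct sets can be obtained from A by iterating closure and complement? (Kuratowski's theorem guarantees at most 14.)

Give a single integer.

6

closure: X∖int(X∖A) = X∖{2, 3, 6, 5} = {0, 1, 4}
Let k=closure and c=complement:
  1. A     = {0, 1}
  2. kA    = {0, 1, 4}
  3. cA    = {2, 3, 6, 5, 4}
  4. ckA   = {2, 3, 6, 5}
  5. kcA   = {2, 3, 0, 6, 5, 1, 4}
  6. ckcA  = {}
— saturated at 6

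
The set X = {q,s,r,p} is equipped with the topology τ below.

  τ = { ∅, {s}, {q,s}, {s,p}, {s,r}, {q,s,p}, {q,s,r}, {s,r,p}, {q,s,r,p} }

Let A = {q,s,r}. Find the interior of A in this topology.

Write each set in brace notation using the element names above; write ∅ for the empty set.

{q,s,r}

opens ⊆ A: ∅, {s}, {q,s}, {s,r}, {q,s,r}; union → int = {q,s,r}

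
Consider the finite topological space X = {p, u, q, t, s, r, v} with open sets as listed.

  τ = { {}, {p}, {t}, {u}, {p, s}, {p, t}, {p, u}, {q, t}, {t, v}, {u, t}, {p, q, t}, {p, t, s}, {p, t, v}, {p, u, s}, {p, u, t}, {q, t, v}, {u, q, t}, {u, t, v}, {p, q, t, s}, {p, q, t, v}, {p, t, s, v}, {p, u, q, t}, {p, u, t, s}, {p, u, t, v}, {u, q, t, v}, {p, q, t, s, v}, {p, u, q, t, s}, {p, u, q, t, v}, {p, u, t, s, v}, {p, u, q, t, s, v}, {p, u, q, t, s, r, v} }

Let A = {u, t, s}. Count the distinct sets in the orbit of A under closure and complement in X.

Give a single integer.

10

complement {p, q, r, v}; its interior {p}; cl(A) = X∖{p} = {u, q, t, s, r, v}
With k = closure, c = complement:
  1. A     = {u, t, s}
  2. kA    = {u, q, t, s, r, v}
  3. cA    = {p, q, r, v}
  4. ckA   = {p}
  5. kcA   = {p, q, s, r, v}
  6. kckA  = {p, s, r}
  7. ckcA  = {u, t}
  8. ckckA = {u, q, t, v}
  9. kckcA = {u, q, t, r, v}
  10. ckckcA = {p, s}
k, c of each give nothing new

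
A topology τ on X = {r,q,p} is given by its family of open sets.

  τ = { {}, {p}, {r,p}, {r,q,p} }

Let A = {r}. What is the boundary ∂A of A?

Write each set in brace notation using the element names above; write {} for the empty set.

{r,q}

U open, U⊆A: {}. int(A) = ⋃ = {}
X∖A={q,p}, int(X∖A)={p}, hence cl(A)={r,q}
∂A: remove int from cl → {r,q}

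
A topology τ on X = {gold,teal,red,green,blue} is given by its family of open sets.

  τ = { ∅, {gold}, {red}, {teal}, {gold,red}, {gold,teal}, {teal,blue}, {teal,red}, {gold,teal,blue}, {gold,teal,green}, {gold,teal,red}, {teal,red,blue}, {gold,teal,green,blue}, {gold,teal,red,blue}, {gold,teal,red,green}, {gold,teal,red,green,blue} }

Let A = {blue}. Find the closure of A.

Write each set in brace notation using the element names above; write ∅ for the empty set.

closure: X∖int(X∖A) = X∖{gold,teal,red,green} = {blue}

{blue}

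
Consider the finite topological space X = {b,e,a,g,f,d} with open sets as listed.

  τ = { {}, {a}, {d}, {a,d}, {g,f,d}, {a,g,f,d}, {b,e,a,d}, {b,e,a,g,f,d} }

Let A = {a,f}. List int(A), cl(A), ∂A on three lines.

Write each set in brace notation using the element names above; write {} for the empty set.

int(A) = {a}
cl(A)  = {b,e,a,g,f}
∂A     = {b,e,g,f}

opens ⊆ A: {}, {a}; union → int = {a}
complement {b,e,g,d}; its interior {d}; cl(A) = X∖{d} = {b,e,a,g,f}
boundary = {b,e,a,g,f} ∖ {a} = {b,e,g,f}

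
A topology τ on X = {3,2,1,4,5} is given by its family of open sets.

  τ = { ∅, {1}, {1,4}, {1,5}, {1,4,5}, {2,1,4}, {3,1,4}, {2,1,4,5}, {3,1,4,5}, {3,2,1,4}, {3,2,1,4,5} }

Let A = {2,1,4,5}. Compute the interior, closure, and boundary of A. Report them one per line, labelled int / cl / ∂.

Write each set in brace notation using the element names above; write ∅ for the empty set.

opens ⊆ A: ∅, {1}, {1,5}, {1,4}, {1,4,5}, {2,1,4}, {2,1,4,5}; union → int = {2,1,4,5}
complement {3}; its interior ∅; cl(A) = X∖∅ = {3,2,1,4,5}
boundary = {3,2,1,4,5} ∖ {2,1,4,5} = {3}

int(A) = {2,1,4,5}
cl(A)  = {3,2,1,4,5}
∂A     = {3}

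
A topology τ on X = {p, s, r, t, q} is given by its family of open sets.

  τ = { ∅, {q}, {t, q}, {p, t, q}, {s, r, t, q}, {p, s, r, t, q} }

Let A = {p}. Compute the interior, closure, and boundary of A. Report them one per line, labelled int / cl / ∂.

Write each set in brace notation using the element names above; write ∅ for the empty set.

int(A) = ∅
cl(A)  = {p}
∂A     = {p}

opens ⊆ A: ∅; union → int = ∅
complement {s, r, t, q}; its interior {s, r, t, q}; cl(A) = X∖{s, r, t, q} = {p}
boundary = {p} ∖ ∅ = {p}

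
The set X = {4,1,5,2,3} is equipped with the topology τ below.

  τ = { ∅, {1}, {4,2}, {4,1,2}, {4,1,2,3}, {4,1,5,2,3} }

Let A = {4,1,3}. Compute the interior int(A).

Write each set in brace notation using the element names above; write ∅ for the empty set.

interior: largest open inside A is {1} (from ∅, {1})

{1}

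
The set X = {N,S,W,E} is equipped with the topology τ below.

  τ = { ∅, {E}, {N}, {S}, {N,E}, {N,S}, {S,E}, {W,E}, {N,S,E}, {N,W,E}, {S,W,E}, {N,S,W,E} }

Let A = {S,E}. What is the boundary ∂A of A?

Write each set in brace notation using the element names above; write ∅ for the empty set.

U open, U⊆A: ∅, {S}, {E}, {S,E}. int(A) = ⋃ = {S,E}
X∖A={N,W}, int(X∖A)={N}, hence cl(A)={S,W,E}
∂A: remove int from cl → {W}

{W}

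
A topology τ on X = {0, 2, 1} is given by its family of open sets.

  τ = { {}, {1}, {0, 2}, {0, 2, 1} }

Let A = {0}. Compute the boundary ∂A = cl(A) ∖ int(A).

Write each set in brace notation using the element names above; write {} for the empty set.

{0, 2}

U open, U⊆A: {}. int(A) = ⋃ = {}
X∖A={2, 1}, int(X∖A)={1}, hence cl(A)={0, 2}
∂A: remove int from cl → {0, 2}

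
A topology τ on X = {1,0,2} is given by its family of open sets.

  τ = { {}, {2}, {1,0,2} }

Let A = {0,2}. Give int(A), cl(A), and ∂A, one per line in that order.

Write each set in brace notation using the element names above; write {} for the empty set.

interior: largest open inside A is {2} (from {}, {2})
cl via duality: int({1}) = {}, so X∖{} = {1,0,2}
cl∖int = {1,0}

int(A) = {2}
cl(A)  = {1,0,2}
∂A     = {1,0}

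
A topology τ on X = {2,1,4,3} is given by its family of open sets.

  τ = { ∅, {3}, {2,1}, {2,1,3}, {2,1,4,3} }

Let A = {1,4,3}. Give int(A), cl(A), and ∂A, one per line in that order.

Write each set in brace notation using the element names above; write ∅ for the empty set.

int(A) = {3}
cl(A)  = {2,1,4,3}
∂A     = {2,1,4}

interior: largest open inside A is {3} (from ∅, {3})
cl via duality: int({2}) = ∅, so X∖∅ = {2,1,4,3}
cl∖int = {2,1,4}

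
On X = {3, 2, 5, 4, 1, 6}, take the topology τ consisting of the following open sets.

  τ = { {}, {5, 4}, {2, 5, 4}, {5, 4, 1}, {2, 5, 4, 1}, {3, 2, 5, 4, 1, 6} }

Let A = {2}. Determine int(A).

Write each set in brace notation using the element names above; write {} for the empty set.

{}

U open, U⊆A: {}. int(A) = ⋃ = {}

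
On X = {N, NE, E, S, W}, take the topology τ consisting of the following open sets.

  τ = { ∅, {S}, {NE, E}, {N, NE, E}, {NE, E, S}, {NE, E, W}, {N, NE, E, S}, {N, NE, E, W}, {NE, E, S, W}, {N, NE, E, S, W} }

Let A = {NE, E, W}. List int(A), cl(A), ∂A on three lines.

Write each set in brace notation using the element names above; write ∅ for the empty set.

U open, U⊆A: ∅, {NE, E}, {NE, E, W}. int(A) = ⋃ = {NE, E, W}
X∖A={N, S}, int(X∖A)={S}, hence cl(A)={N, NE, E, W}
∂A: remove int from cl → {N}

int(A) = {NE, E, W}
cl(A)  = {N, NE, E, W}
∂A     = {N}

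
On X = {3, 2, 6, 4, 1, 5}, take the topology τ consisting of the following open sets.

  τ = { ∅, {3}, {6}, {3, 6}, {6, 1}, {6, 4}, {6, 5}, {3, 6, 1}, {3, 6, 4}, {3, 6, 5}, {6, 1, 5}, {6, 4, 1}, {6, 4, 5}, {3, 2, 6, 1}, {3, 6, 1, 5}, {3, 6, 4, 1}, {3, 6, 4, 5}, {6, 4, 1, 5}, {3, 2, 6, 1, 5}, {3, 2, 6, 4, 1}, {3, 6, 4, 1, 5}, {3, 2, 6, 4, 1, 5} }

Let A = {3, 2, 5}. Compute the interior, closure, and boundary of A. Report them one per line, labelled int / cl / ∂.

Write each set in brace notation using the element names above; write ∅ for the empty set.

U open, U⊆A: ∅, {3}. int(A) = ⋃ = {3}
X∖A={6, 4, 1}, int(X∖A)={6, 4, 1}, hence cl(A)={3, 2, 5}
∂A: remove int from cl → {2, 5}

int(A) = {3}
cl(A)  = {3, 2, 5}
∂A     = {2, 5}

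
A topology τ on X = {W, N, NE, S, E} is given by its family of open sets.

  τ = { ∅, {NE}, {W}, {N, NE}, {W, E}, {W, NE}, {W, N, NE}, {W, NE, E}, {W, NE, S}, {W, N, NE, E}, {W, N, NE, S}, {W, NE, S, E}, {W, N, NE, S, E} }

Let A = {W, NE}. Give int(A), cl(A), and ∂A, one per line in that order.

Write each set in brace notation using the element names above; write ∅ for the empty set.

opens ⊆ A: ∅, {NE}, {W}, {W, NE}; union → int = {W, NE}
complement {N, S, E}; its interior ∅; cl(A) = X∖∅ = {W, N, NE, S, E}
boundary = {W, N, NE, S, E} ∖ {W, NE} = {N, S, E}

int(A) = {W, NE}
cl(A)  = {W, N, NE, S, E}
∂A     = {N, S, E}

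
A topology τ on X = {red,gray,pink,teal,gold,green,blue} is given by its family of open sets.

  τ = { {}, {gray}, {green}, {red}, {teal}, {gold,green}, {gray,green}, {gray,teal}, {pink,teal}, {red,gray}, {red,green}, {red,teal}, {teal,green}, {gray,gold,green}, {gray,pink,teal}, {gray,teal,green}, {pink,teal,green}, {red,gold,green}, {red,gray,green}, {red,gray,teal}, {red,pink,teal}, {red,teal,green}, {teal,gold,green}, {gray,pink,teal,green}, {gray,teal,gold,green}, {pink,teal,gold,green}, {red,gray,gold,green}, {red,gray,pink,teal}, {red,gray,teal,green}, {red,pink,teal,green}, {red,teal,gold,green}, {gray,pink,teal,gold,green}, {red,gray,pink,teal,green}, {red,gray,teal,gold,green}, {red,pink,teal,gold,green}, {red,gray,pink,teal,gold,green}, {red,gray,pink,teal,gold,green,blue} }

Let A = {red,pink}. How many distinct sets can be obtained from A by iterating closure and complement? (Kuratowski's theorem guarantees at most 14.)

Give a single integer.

closure: X∖int(X∖A) = X∖{gray,teal,gold,green} = {red,pink,blue}
Let k=closure and c=complement:
  1. A     = {red,pink}
  2. kA    = {red,pink,blue}
  3. cA    = {gray,teal,gold,green,blue}
  4. ckA   = {gray,teal,gold,green}
  5. kcA   = {gray,pink,teal,gold,green,blue}
  6. ckcA  = {red}
  7. kckcA = {red,blue}
  8. ckckcA = {gray,pink,teal,gold,green}
— saturated at 8

8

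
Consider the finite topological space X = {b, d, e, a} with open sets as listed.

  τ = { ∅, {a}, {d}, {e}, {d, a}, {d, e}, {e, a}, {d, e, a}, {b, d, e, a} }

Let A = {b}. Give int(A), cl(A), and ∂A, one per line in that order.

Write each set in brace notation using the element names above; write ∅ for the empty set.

int(A) = ∅
cl(A)  = {b}
∂A     = {b}

interior: largest open inside A is ∅ (from ∅)
cl via duality: int({d, e, a}) = {d, e, a}, so X∖{d, e, a} = {b}
cl∖int = {b}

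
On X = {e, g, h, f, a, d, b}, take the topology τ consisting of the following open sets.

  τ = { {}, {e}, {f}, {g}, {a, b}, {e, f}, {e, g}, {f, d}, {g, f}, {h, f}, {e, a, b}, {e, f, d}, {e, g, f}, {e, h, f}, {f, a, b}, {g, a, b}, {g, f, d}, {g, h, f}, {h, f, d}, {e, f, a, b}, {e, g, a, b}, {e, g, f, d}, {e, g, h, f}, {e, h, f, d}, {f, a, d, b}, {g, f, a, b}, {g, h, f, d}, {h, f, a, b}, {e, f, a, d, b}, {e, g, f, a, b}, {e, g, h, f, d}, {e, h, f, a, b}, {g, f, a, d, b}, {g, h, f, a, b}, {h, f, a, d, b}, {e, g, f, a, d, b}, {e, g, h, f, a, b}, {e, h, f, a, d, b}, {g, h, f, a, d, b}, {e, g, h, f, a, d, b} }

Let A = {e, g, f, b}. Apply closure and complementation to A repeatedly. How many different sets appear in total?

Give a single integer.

8

X∖A={h, a, d}, int(X∖A)={}, hence cl(A)={e, g, h, f, a, d, b}
Orbit (k=closure, c=complement):
  1. A     = {e, g, f, b}
  2. kA    = {e, g, h, f, a, d, b}
  3. cA    = {h, a, d}
  4. ckA   = {}
  5. kcA   = {h, a, d, b}
  6. ckcA  = {e, g, f}
  7. kckcA = {e, g, h, f, d}
  8. ckckcA = {a, b}
(closed under both — stop)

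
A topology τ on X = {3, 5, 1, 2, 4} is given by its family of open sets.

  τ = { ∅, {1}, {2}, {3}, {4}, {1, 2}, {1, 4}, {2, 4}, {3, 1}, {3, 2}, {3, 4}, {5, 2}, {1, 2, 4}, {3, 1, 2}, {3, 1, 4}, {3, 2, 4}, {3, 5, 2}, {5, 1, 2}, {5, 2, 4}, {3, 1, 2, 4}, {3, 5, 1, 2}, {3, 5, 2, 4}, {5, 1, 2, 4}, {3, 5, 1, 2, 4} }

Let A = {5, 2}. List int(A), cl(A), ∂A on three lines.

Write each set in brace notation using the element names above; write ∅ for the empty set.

opens ⊆ A: ∅, {2}, {5, 2}; union → int = {5, 2}
complement {3, 1, 4}; its interior {3, 1, 4}; cl(A) = X∖{3, 1, 4} = {5, 2}
boundary = {5, 2} ∖ {5, 2} = ∅

int(A) = {5, 2}
cl(A)  = {5, 2}
∂A     = ∅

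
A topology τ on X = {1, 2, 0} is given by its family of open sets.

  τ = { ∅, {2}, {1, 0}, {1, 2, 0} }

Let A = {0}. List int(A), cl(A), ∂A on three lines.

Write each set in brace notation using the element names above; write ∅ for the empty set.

int(A) = ∅
cl(A)  = {1, 0}
∂A     = {1, 0}

interior: largest open inside A is ∅ (from ∅)
cl via duality: int({1, 2}) = {2}, so X∖{2} = {1, 0}
cl∖int = {1, 0}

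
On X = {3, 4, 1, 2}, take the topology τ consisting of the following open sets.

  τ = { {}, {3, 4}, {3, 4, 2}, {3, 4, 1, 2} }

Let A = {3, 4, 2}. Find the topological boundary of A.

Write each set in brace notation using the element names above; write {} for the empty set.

{1}

U open, U⊆A: {}, {3, 4}, {3, 4, 2}. int(A) = ⋃ = {3, 4, 2}
X∖A={1}, int(X∖A)={}, hence cl(A)={3, 4, 1, 2}
∂A: remove int from cl → {1}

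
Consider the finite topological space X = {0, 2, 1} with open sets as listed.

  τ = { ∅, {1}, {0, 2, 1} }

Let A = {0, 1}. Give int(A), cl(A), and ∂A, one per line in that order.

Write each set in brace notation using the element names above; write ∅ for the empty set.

int(A) = {1}
cl(A)  = {0, 2, 1}
∂A     = {0, 2}

opens ⊆ A: ∅, {1}; union → int = {1}
complement {2}; its interior ∅; cl(A) = X∖∅ = {0, 2, 1}
boundary = {0, 2, 1} ∖ {1} = {0, 2}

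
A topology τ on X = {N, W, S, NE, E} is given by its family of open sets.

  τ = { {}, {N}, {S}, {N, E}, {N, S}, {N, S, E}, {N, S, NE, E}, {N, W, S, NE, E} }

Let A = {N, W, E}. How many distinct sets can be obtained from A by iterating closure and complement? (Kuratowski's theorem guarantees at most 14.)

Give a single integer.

closure: X∖int(X∖A) = X∖{S} = {N, W, NE, E}
Let k=closure and c=complement:
  1. A     = {N, W, E}
  2. kA    = {N, W, NE, E}
  3. cA    = {S, NE}
  4. ckA   = {S}
  5. kcA   = {W, S, NE}
  6. ckcA  = {N, E}
— saturated at 6

6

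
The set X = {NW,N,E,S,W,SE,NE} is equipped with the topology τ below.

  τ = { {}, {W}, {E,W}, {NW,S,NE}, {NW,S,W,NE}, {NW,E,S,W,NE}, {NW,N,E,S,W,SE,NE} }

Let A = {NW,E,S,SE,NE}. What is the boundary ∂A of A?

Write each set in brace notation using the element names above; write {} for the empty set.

open subsets of A: {}, {NW,S,NE}; so int(A) = {NW,S,NE}
closure: X∖int(X∖A) = X∖{W} = {NW,N,E,S,SE,NE}
∂A = {NW,N,E,S,SE,NE} minus {NW,S,NE} = {N,E,SE}

{N,E,SE}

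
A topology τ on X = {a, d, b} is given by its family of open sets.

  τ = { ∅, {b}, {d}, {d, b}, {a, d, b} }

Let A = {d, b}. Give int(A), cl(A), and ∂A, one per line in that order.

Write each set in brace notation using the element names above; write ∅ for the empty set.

open subsets of A: ∅, {d}, {b}, {d, b}; so int(A) = {d, b}
closure: X∖int(X∖A) = X∖∅ = {a, d, b}
∂A = {a, d, b} minus {d, b} = {a}

int(A) = {d, b}
cl(A)  = {a, d, b}
∂A     = {a}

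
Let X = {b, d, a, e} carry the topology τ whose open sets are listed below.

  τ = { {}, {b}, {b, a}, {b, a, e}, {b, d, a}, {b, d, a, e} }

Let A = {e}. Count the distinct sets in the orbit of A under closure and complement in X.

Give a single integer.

closure: X∖int(X∖A) = X∖{b, d, a} = {e}
Let k=closure and c=complement:
  1. A     = {e}
  2. cA    = {b, d, a}
  3. kcA   = {b, d, a, e}
  4. ckcA  = {}
— saturated at 4

4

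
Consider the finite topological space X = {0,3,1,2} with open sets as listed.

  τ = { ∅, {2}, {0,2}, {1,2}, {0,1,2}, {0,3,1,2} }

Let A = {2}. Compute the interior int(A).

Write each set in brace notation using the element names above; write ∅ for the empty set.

interior: largest open inside A is {2} (from ∅, {2})

{2}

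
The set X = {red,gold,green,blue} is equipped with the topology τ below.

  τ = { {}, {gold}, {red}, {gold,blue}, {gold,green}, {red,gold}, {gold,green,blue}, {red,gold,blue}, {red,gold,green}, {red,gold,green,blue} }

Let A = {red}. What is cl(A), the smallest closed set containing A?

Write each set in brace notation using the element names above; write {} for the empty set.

X∖A={gold,green,blue}, int(X∖A)={gold,green,blue}, hence cl(A)={red}

{red}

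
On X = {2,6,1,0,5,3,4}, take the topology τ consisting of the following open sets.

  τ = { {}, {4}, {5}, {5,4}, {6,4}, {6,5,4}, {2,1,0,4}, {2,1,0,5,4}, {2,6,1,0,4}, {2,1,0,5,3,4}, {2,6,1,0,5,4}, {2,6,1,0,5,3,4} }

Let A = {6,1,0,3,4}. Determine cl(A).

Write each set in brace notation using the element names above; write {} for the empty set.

closure: X∖int(X∖A) = X∖{5} = {2,6,1,0,3,4}

{2,6,1,0,3,4}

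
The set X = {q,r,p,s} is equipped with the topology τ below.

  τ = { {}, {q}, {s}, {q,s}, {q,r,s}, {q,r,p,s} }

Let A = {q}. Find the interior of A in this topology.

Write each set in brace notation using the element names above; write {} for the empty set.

{q}

open subsets of A: {}, {q}; so int(A) = {q}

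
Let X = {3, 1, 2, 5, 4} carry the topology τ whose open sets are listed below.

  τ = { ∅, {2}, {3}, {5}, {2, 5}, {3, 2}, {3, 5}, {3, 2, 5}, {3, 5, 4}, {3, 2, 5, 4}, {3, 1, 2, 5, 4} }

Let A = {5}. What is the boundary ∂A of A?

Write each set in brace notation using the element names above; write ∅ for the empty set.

{1, 4}

opens ⊆ A: ∅, {5}; union → int = {5}
complement {3, 1, 2, 4}; its interior {3, 2}; cl(A) = X∖{3, 2} = {1, 5, 4}
boundary = {1, 5, 4} ∖ {5} = {1, 4}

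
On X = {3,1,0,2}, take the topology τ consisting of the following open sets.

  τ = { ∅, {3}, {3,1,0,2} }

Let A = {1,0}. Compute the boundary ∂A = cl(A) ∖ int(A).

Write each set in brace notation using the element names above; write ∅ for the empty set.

{1,0,2}

U open, U⊆A: ∅. int(A) = ⋃ = ∅
X∖A={3,2}, int(X∖A)={3}, hence cl(A)={1,0,2}
∂A: remove int from cl → {1,0,2}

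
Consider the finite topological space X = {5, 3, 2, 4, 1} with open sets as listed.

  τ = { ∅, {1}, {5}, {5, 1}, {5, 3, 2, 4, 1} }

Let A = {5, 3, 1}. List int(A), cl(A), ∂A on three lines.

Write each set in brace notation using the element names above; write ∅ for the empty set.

int(A) = {5, 1}
cl(A)  = {5, 3, 2, 4, 1}
∂A     = {3, 2, 4}

U open, U⊆A: ∅, {5}, {1}, {5, 1}. int(A) = ⋃ = {5, 1}
X∖A={2, 4}, int(X∖A)=∅, hence cl(A)={5, 3, 2, 4, 1}
∂A: remove int from cl → {3, 2, 4}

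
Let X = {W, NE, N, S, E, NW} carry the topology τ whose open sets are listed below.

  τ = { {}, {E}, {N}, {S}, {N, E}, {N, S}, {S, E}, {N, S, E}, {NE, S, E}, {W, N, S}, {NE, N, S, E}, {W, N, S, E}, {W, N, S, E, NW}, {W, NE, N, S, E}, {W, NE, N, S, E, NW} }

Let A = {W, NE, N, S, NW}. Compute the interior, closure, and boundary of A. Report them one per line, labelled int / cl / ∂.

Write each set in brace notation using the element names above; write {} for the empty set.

int(A) = {W, N, S}
cl(A)  = {W, NE, N, S, NW}
∂A     = {NE, NW}

open subsets of A: {}, {S}, {N}, {N, S}, {W, N, S}; so int(A) = {W, N, S}
closure: X∖int(X∖A) = X∖{E} = {W, NE, N, S, NW}
∂A = {W, NE, N, S, NW} minus {W, N, S} = {NE, NW}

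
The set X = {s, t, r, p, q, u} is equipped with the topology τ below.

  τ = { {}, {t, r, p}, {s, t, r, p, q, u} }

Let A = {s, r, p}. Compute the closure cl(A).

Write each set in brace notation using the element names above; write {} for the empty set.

{s, t, r, p, q, u}

X∖A={t, q, u}, int(X∖A)={}, hence cl(A)={s, t, r, p, q, u}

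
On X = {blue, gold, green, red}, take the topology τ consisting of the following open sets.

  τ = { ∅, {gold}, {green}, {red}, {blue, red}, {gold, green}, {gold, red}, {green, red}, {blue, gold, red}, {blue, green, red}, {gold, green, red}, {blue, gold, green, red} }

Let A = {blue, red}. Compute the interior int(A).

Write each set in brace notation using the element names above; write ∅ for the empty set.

{blue, red}

U open, U⊆A: ∅, {red}, {blue, red}. int(A) = ⋃ = {blue, red}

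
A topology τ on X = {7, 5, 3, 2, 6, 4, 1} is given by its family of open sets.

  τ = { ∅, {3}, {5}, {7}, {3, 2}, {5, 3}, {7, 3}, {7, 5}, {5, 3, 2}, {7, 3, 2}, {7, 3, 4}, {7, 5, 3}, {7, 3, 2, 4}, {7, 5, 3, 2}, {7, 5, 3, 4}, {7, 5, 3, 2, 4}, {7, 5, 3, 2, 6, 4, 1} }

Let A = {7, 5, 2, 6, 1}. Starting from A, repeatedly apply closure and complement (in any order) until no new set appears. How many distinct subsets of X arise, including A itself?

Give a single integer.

X∖A={3, 4}, int(X∖A)={3}, hence cl(A)={7, 5, 2, 6, 4, 1}
Orbit (k=closure, c=complement):
  1. A     = {7, 5, 2, 6, 1}
  2. kA    = {7, 5, 2, 6, 4, 1}
  3. cA    = {3, 4}
  4. ckA   = {3}
  5. kcA   = {3, 2, 6, 4, 1}
  6. ckcA  = {7, 5}
  7. kckcA = {7, 5, 6, 4, 1}
  8. ckckcA = {3, 2}
(closed under both — stop)

8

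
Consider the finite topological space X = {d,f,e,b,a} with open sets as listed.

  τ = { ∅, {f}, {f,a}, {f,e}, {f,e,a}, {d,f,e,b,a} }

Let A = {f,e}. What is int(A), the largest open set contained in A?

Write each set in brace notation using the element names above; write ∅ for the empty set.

opens ⊆ A: ∅, {f}, {f,e}; union → int = {f,e}

{f,e}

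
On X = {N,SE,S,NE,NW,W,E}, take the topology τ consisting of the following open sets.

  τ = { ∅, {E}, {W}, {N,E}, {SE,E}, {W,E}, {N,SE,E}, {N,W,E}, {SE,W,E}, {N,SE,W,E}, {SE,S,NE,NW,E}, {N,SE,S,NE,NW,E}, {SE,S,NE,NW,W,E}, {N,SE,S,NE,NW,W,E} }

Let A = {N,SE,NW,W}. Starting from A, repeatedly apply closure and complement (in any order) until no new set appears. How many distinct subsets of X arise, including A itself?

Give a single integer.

complement {S,NE,E}; its interior {E}; cl(A) = X∖{E} = {N,SE,S,NE,NW,W}
With k = closure, c = complement:
  1. A     = {N,SE,NW,W}
  2. kA    = {N,SE,S,NE,NW,W}
  3. cA    = {S,NE,E}
  4. ckA   = {E}
  5. kcA   = {N,SE,S,NE,NW,E}
  6. ckcA  = {W}
k, c of each give nothing new

6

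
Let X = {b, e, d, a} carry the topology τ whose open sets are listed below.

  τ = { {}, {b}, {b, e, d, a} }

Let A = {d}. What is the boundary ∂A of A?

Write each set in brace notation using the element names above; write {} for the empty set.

U open, U⊆A: {}. int(A) = ⋃ = {}
X∖A={b, e, a}, int(X∖A)={b}, hence cl(A)={e, d, a}
∂A: remove int from cl → {e, d, a}

{e, d, a}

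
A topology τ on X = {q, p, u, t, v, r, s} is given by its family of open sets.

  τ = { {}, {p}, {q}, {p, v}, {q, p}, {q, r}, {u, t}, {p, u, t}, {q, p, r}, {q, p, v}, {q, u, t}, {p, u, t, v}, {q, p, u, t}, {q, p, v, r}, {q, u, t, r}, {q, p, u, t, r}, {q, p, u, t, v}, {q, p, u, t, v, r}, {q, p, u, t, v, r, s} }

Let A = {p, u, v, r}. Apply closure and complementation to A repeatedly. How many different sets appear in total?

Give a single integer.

12

cl via duality: int({q, t, s}) = {q}, so X∖{q} = {p, u, t, v, r, s}
Write k for closure, c for complement:
  1. A     = {p, u, v, r}
  2. kA    = {p, u, t, v, r, s}
  3. cA    = {q, t, s}
  4. ckA   = {q}
  5. kcA   = {q, u, t, r, s}
  6. kckA  = {q, r, s}
  7. ckcA  = {p, v}
  8. ckckA = {p, u, t, v}
  9. kckcA = {p, v, s}
  10. kckckA = {p, u, t, v, s}
  11. ckckcA = {q, u, t, r}
  12. ckckckA = {q, r}
applying k or c yields no new set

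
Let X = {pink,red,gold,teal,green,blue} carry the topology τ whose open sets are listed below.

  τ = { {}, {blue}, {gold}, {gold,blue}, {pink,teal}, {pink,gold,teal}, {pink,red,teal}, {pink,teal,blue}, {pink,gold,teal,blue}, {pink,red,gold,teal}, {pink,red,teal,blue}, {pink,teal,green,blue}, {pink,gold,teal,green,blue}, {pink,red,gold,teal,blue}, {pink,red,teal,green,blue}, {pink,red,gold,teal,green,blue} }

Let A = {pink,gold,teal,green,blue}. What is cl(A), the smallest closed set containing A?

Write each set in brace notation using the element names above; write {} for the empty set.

{pink,red,gold,teal,green,blue}

X∖A={red}, int(X∖A)={}, hence cl(A)={pink,red,gold,teal,green,blue}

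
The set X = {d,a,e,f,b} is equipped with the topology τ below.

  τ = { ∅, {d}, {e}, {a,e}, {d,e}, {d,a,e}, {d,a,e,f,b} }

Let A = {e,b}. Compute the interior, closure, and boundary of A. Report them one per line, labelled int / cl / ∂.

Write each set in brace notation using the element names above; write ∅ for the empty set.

opens ⊆ A: ∅, {e}; union → int = {e}
complement {d,a,f}; its interior {d}; cl(A) = X∖{d} = {a,e,f,b}
boundary = {a,e,f,b} ∖ {e} = {a,f,b}

int(A) = {e}
cl(A)  = {a,e,f,b}
∂A     = {a,f,b}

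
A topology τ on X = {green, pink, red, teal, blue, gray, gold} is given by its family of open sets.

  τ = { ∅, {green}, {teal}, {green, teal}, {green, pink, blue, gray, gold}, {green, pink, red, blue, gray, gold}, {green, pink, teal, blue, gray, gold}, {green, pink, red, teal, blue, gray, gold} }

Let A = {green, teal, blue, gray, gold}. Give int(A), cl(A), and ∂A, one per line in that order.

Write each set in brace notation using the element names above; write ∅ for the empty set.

int(A) = {green, teal}
cl(A)  = {green, pink, red, teal, blue, gray, gold}
∂A     = {pink, red, blue, gray, gold}

opens ⊆ A: ∅, {teal}, {green}, {green, teal}; union → int = {green, teal}
complement {pink, red}; its interior ∅; cl(A) = X∖∅ = {green, pink, red, teal, blue, gray, gold}
boundary = {green, pink, red, teal, blue, gray, gold} ∖ {green, teal} = {pink, red, blue, gray, gold}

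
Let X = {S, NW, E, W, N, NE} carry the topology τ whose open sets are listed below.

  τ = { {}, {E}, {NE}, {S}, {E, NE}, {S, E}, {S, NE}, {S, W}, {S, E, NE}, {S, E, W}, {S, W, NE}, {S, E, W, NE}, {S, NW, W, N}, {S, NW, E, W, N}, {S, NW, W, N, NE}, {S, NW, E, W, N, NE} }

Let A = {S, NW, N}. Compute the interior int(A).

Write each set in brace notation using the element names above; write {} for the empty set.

{S}

opens ⊆ A: {}, {S}; union → int = {S}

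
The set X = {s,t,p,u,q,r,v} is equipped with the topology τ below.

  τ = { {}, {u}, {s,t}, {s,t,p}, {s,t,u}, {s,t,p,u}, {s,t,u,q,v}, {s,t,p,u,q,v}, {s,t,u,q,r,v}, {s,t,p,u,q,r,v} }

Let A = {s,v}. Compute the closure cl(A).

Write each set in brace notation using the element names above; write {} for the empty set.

{s,t,p,q,r,v}

closure: X∖int(X∖A) = X∖{u} = {s,t,p,q,r,v}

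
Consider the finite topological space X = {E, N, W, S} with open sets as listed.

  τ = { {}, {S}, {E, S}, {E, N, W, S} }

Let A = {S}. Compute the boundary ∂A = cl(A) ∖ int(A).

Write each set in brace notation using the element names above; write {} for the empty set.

{E, N, W}

opens ⊆ A: {}, {S}; union → int = {S}
complement {E, N, W}; its interior {}; cl(A) = X∖{} = {E, N, W, S}
boundary = {E, N, W, S} ∖ {S} = {E, N, W}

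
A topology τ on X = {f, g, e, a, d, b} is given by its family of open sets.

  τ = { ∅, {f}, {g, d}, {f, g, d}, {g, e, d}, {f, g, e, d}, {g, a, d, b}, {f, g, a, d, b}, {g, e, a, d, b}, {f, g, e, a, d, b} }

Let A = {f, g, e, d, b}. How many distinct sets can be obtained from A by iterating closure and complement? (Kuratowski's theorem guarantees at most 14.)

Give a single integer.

6

cl via duality: int({a}) = ∅, so X∖∅ = {f, g, e, a, d, b}
Write k for closure, c for complement:
  1. A     = {f, g, e, d, b}
  2. kA    = {f, g, e, a, d, b}
  3. cA    = {a}
  4. ckA   = ∅
  5. kcA   = {a, b}
  6. ckcA  = {f, g, e, d}
applying k or c yields no new set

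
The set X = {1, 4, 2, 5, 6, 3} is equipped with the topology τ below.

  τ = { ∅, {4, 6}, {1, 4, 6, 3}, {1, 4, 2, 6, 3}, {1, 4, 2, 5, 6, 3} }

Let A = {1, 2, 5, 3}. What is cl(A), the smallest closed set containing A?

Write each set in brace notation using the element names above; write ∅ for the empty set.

complement {4, 6}; its interior {4, 6}; cl(A) = X∖{4, 6} = {1, 2, 5, 3}

{1, 2, 5, 3}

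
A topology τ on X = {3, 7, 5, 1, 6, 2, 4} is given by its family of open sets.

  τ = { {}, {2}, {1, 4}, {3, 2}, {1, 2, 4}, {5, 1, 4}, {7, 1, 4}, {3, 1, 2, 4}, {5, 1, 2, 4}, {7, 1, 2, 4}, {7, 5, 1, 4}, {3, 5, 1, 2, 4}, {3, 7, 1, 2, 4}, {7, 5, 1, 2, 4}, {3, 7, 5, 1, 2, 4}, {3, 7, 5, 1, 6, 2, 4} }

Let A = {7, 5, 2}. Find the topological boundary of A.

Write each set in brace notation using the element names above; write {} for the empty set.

interior: largest open inside A is {2} (from {}, {2})
cl via duality: int({3, 1, 6, 4}) = {1, 4}, so X∖{1, 4} = {3, 7, 5, 6, 2}
cl∖int = {3, 7, 5, 6}

{3, 7, 5, 6}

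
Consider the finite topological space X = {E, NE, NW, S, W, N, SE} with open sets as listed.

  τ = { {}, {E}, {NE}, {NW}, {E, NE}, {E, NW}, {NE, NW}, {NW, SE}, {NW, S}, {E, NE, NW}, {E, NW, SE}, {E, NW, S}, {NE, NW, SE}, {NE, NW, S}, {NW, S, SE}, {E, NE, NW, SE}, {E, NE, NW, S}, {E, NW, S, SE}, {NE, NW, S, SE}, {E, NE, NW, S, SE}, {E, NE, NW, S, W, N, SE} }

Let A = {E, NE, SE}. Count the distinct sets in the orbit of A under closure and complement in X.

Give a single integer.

complement {NW, S, W, N}; its interior {NW, S}; cl(A) = X∖{NW, S} = {E, NE, W, N, SE}
With k = closure, c = complement:
  1. A     = {E, NE, SE}
  2. kA    = {E, NE, W, N, SE}
  3. cA    = {NW, S, W, N}
  4. ckA   = {NW, S}
  5. kcA   = {NW, S, W, N, SE}
  6. ckcA  = {E, NE}
  7. kckcA = {E, NE, W, N}
  8. ckckcA = {NW, S, SE}
k, c of each give nothing new

8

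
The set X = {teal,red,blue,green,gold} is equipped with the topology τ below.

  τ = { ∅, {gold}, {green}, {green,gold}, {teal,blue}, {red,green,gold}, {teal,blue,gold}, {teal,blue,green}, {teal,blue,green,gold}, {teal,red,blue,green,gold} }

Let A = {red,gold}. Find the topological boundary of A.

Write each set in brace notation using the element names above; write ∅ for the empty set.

{red}

interior: largest open inside A is {gold} (from ∅, {gold})
cl via duality: int({teal,blue,green}) = {teal,blue,green}, so X∖{teal,blue,green} = {red,gold}
cl∖int = {red}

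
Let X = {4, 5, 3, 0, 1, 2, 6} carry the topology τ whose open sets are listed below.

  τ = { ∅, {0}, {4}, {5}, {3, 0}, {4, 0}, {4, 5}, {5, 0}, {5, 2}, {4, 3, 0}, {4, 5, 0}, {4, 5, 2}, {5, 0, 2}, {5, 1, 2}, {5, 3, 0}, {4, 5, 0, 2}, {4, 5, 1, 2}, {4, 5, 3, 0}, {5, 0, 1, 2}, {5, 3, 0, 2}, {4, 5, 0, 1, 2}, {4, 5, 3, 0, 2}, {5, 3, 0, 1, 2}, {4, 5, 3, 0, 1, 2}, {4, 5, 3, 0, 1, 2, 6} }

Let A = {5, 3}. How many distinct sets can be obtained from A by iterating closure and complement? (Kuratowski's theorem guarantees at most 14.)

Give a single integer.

10

X∖A={4, 0, 1, 2, 6}, int(X∖A)={4, 0}, hence cl(A)={5, 3, 1, 2, 6}
Orbit (k=closure, c=complement):
  1. A     = {5, 3}
  2. kA    = {5, 3, 1, 2, 6}
  3. cA    = {4, 0, 1, 2, 6}
  4. ckA   = {4, 0}
  5. kcA   = {4, 3, 0, 1, 2, 6}
  6. kckA  = {4, 3, 0, 6}
  7. ckcA  = {5}
  8. ckckA = {5, 1, 2}
  9. kckcA = {5, 1, 2, 6}
  10. ckckcA = {4, 3, 0}
(closed under both — stop)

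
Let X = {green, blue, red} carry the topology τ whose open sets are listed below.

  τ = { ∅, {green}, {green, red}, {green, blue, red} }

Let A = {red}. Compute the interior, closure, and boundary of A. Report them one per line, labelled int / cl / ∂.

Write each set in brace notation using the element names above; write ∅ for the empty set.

open subsets of A: ∅; so int(A) = ∅
closure: X∖int(X∖A) = X∖{green} = {blue, red}
∂A = {blue, red} minus ∅ = {blue, red}

int(A) = ∅
cl(A)  = {blue, red}
∂A     = {blue, red}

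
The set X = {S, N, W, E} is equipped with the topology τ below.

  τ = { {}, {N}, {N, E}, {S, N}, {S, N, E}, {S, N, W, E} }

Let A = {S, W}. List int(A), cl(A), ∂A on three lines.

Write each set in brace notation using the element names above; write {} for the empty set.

U open, U⊆A: {}. int(A) = ⋃ = {}
X∖A={N, E}, int(X∖A)={N, E}, hence cl(A)={S, W}
∂A: remove int from cl → {S, W}

int(A) = {}
cl(A)  = {S, W}
∂A     = {S, W}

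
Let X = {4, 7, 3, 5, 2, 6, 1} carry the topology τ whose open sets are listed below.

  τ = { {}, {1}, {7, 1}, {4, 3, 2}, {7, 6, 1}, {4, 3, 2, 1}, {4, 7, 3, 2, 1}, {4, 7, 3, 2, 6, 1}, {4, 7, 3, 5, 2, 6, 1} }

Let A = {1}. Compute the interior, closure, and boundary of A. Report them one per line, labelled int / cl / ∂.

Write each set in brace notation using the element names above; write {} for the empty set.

int(A) = {1}
cl(A)  = {7, 5, 6, 1}
∂A     = {7, 5, 6}

open subsets of A: {}, {1}; so int(A) = {1}
closure: X∖int(X∖A) = X∖{4, 3, 2} = {7, 5, 6, 1}
∂A = {7, 5, 6, 1} minus {1} = {7, 5, 6}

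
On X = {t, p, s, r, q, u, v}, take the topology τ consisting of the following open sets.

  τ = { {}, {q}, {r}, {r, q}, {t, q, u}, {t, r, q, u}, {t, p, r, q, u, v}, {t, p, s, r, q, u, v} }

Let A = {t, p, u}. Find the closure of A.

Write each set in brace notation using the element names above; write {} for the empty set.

{t, p, s, u, v}

closure: X∖int(X∖A) = X∖{r, q} = {t, p, s, u, v}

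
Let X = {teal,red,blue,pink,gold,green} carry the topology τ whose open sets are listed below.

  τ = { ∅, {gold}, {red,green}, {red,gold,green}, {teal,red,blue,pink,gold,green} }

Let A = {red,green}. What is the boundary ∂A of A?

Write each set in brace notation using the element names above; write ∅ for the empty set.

interior: largest open inside A is {red,green} (from ∅, {red,green})
cl via duality: int({teal,blue,pink,gold}) = {gold}, so X∖{gold} = {teal,red,blue,pink,green}
cl∖int = {teal,blue,pink}

{teal,blue,pink}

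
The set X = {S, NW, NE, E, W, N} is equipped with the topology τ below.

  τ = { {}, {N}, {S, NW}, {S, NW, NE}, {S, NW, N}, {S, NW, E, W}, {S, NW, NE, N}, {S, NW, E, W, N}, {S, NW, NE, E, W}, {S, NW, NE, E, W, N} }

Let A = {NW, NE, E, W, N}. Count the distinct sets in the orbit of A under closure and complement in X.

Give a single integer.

6

cl via duality: int({S}) = {}, so X∖{} = {S, NW, NE, E, W, N}
Write k for closure, c for complement:
  1. A     = {NW, NE, E, W, N}
  2. kA    = {S, NW, NE, E, W, N}
  3. cA    = {S}
  4. ckA   = {}
  5. kcA   = {S, NW, NE, E, W}
  6. ckcA  = {N}
applying k or c yields no new set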